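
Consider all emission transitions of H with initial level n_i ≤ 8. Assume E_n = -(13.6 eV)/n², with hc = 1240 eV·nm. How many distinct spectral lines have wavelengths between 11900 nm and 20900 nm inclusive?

2

Enumerate all n_i → n_f pairs with 1 ≤ n_f < n_i ≤ 8 and compute λ = 1240 / [13.6·1·(1/n_f² − 1/n_i²)].
Lines falling in [11900, 20900] nm: 7→6 (12370 nm), 8→7 (19060 nm).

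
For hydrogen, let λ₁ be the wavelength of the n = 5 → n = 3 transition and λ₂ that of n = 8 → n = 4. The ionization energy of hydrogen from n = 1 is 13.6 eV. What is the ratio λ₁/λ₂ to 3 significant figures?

0.659

λ ∝ 1/ΔE ∝ 1/(1/n_f² − 1/n_i²), and the Z² and hc factors cancel in the ratio.
λ₁/λ₂ = (1/4² − 1/8²)/(1/3² − 1/5²) = 0.04688/0.07111 = 0.659.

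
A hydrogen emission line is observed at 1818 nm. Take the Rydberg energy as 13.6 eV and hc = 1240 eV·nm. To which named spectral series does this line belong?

Brackett

ΔE = 1240/1818 = 0.6821 eV.
This matches 13.6 × (1/4² − 1/9²), so n_f = 4: the Brackett series.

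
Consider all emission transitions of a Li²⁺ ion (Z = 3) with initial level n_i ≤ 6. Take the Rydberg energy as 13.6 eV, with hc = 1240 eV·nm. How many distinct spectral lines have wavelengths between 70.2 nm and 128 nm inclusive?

Enumerate all n_i → n_f pairs with 1 ≤ n_f < n_i ≤ 6 and compute λ = 1240 / [13.6·9·(1/n_f² − 1/n_i²)].
Lines falling in [70.2, 128] nm: 3→2 (72.94 nm), 6→3 (121.6 nm).

2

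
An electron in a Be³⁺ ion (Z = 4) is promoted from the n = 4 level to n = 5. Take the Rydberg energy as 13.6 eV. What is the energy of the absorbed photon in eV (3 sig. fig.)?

4.90 eV

The Bohr energies scale as Z², so for Z = 4: E_n = −217.6/n² eV.
E_5 = −217.6/25 = −8.704 eV and E_4 = −217.6/16 = −13.60 eV.
The photon energy is |E_5 − E_4| = 4.90 eV.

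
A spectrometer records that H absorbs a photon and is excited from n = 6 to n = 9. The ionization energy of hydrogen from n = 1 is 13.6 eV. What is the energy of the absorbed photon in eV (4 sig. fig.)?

0.2099 eV

E_9 = −13.60/81 = −0.1679 eV and E_6 = −13.60/36 = −0.3778 eV.
The photon energy is |E_9 − E_6| = 0.2099 eV.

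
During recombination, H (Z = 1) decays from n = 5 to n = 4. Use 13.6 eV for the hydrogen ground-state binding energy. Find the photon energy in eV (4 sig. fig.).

0.3060 eV

E_5 = −13.60/25 = −0.5440 eV and E_4 = −13.60/16 = −0.8500 eV.
The photon energy is |E_5 − E_4| = 0.3060 eV.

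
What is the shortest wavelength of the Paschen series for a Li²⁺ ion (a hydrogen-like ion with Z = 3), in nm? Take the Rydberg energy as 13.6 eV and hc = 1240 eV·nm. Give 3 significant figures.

91.2 nm

The Paschen series has lower level n_f = 3; the series limit corresponds to n_i → ∞.
ΔE_max = 13.6 × 9 / 3² = 13.60 eV.
λ_min = 1240 / 13.60 = 91.2 nm.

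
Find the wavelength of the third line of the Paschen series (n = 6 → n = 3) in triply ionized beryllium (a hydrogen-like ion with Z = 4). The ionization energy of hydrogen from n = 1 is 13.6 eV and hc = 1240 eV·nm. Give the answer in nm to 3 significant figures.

The Paschen series terminates on n_f = 3; the third line has n_i = 3+3 = 6.
ΔE = 217.6 × (1/3² − 1/6²) = 18.13 eV.
λ = 1240 / 18.13 = 68.4 nm.

68.4 nm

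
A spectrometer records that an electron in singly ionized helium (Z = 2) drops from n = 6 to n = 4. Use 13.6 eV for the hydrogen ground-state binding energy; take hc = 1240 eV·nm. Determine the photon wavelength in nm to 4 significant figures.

656.5 nm

For Z = 2 the level energies scale as Z², so the effective Rydberg energy is 13.6 × 4 = 54.40 eV.
ΔE = 54.40 × (1/4² − 1/6²) = 54.40 × 0.03472 = 1.889 eV.
λ = hc/ΔE = 1240 / 1.889 = 656.5 nm.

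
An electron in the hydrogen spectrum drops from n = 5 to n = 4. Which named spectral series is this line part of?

Brackett

The series is set by the lower level: n_f = 4 is the Brackett series.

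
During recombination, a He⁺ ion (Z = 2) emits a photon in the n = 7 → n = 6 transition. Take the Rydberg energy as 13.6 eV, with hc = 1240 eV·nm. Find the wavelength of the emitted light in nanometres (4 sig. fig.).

For Z = 2 the level energies scale as Z², so the effective Rydberg energy is 13.6 × 4 = 54.40 eV.
ΔE = 54.40 × (1/6² − 1/7²) = 54.40 × 0.007370 = 0.4009 eV.
λ = hc/ΔE = 1240 / 0.4009 = 3093 nm.

3093 nm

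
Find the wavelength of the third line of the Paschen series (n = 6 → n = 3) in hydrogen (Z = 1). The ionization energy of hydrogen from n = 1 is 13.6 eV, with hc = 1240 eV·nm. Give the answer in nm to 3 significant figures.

The Paschen series terminates on n_f = 3; the third line has n_i = 3+3 = 6.
ΔE = 13.60 × (1/3² − 1/6²) = 1.133 eV.
λ = 1240 / 1.133 = 1090 nm.

1090 nm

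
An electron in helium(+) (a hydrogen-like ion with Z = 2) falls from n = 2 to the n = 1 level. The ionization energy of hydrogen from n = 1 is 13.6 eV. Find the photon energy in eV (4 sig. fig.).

The Bohr energies scale as Z², so for Z = 2: E_n = −54.40/n² eV.
E_2 = −54.40/4 = −13.60 eV and E_1 = −54.40/1 = −54.40 eV.
The photon energy is |E_2 − E_1| = 40.80 eV.

40.80 eV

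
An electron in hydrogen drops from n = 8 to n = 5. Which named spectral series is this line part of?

Pfund

The series is set by the lower level: n_f = 5 is the Pfund series.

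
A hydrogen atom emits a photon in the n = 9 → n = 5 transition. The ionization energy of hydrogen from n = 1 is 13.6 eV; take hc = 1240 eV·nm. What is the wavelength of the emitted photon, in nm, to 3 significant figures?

ΔE = 13.60 × (1/5² − 1/9²) = 13.60 × 0.02765 = 0.3761 eV.
λ = hc/ΔE = 1240 / 0.3761 = 3300 nm.

3300 nm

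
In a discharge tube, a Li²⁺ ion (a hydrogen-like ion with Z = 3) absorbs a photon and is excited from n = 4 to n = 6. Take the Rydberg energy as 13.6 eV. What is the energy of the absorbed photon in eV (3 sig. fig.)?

The Bohr energies scale as Z², so for Z = 3: E_n = −122.4/n² eV.
E_6 = −122.4/36 = −3.400 eV and E_4 = −122.4/16 = −7.650 eV.
The photon energy is |E_6 − E_4| = 4.25 eV.

4.25 eV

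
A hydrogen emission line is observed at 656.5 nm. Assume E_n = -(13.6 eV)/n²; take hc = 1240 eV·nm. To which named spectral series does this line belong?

ΔE = 1240/656.5 = 1.889 eV.
This matches 13.6 × (1/2² − 1/3²), so n_f = 2: the Balmer series.

Balmer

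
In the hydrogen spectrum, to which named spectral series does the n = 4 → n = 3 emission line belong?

The series is set by the lower level: n_f = 3 is the Paschen series.

Paschen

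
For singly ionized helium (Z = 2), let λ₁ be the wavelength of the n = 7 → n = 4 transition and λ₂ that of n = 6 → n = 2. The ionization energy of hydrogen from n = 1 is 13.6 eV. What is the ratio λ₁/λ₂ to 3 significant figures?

λ ∝ 1/ΔE ∝ 1/(1/n_f² − 1/n_i²), and the Z² and hc factors cancel in the ratio.
λ₁/λ₂ = (1/2² − 1/6²)/(1/4² − 1/7²) = 0.2222/0.04209 = 5.28.

5.28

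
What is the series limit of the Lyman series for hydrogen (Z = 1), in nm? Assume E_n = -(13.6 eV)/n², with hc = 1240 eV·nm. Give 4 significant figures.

91.18 nm

The Lyman series has lower level n_f = 1; the series limit corresponds to n_i → ∞.
ΔE_max = 13.6 × 1 / 1² = 13.60 eV.
λ_min = 1240 / 13.60 = 91.18 nm.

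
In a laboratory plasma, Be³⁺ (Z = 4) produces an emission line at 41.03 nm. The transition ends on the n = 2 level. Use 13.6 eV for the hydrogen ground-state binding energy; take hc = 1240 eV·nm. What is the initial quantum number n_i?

The photon energy is ΔE = hc/λ = 1240 / 41.03 = 30.22 eV.
With Z = 4, ΔE = 217.6 × (1/n_f² − 1/n_i²), so 1/n_f² − 1/n_i² = 0.1389.
With n_f = 2: 1/n_i² = 1/4 − 0.1389 = 0.1111, so n_i ≈ 3.00.

n_i = 3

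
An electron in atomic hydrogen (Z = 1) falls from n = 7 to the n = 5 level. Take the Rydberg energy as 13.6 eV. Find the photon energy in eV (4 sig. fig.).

E_7 = −13.60/49 = −0.2776 eV and E_5 = −13.60/25 = −0.5440 eV.
The photon energy is |E_7 − E_5| = 0.2664 eV.

0.2664 eV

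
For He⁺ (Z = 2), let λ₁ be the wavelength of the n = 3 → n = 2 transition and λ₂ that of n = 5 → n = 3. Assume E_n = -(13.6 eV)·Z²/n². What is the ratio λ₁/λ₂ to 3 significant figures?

λ ∝ 1/ΔE ∝ 1/(1/n_f² − 1/n_i²), and the Z² and hc factors cancel in the ratio.
λ₁/λ₂ = (1/3² − 1/5²)/(1/2² − 1/3²) = 0.07111/0.1389 = 0.512.

0.512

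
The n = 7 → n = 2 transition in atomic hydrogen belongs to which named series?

Balmer

The series is set by the lower level: n_f = 2 is the Balmer series.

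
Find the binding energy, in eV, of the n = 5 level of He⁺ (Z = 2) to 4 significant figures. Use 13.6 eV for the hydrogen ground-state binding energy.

E_n = −13.6 Z²/n² = −54.40/n² eV for Z = 2.
E_5 = −54.40/25 = −2.176 eV, so ionization (to E = 0) requires 2.176 eV.

2.176 eV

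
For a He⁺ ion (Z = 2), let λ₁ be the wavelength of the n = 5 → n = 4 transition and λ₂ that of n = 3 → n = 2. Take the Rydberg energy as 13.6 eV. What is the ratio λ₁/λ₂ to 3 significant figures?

λ ∝ 1/ΔE ∝ 1/(1/n_f² − 1/n_i²), and the Z² and hc factors cancel in the ratio.
λ₁/λ₂ = (1/2² − 1/3²)/(1/4² − 1/5²) = 0.1389/0.02250 = 6.17.

6.17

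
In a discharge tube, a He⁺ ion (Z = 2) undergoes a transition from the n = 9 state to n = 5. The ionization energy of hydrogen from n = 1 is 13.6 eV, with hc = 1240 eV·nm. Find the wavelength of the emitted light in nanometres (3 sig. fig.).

824 nm

For Z = 2 the level energies scale as Z², so the effective Rydberg energy is 13.6 × 4 = 54.40 eV.
ΔE = 54.40 × (1/5² − 1/9²) = 54.40 × 0.02765 = 1.504 eV.
λ = hc/ΔE = 1240 / 1.504 = 824 nm.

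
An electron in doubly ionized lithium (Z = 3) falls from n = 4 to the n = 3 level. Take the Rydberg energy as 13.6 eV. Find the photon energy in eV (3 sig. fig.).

The Bohr energies scale as Z², so for Z = 3: E_n = −122.4/n² eV.
E_4 = −122.4/16 = −7.650 eV and E_3 = −122.4/9 = −13.60 eV.
The photon energy is |E_4 − E_3| = 5.95 eV.

5.95 eV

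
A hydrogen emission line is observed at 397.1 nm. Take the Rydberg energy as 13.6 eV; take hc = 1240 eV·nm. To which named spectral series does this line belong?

Balmer

ΔE = 1240/397.1 = 3.123 eV.
This matches 13.6 × (1/2² − 1/7²), so n_f = 2: the Balmer series.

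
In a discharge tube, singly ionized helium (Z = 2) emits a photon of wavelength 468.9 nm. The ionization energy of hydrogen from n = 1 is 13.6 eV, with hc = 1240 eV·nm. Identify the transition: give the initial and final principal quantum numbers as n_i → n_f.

The photon energy is ΔE = hc/λ = 1240 / 468.9 = 2.644 eV.
With Z = 2, ΔE = 54.40 × (1/n_f² − 1/n_i²), so 1/n_f² − 1/n_i² = 0.04861.
Trying n_f = 3 gives 1/n_i² = 0.06250, i.e. n_i ≈ 4; this pair matches.

n_i = 4, n_f = 3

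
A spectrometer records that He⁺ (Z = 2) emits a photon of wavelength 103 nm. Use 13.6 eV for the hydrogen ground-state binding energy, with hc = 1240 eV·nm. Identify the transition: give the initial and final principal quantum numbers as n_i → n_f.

The photon energy is ΔE = hc/λ = 1240 / 103 = 12.04 eV.
With Z = 2, ΔE = 54.40 × (1/n_f² − 1/n_i²), so 1/n_f² − 1/n_i² = 0.2213.
Trying n_f = 2 gives 1/n_i² = 0.02870, i.e. n_i ≈ 6; this pair matches.

n_i = 6, n_f = 2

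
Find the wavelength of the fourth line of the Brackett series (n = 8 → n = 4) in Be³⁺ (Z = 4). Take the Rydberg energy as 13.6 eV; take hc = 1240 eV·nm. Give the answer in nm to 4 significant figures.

121.6 nm

The Brackett series terminates on n_f = 4; the fourth line has n_i = 4+4 = 8.
ΔE = 217.6 × (1/4² − 1/8²) = 10.20 eV.
λ = 1240 / 10.20 = 121.6 nm.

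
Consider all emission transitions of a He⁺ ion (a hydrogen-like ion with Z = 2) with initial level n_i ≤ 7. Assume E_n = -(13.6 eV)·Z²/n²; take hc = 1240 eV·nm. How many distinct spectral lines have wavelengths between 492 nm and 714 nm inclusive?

2

Enumerate all n_i → n_f pairs with 1 ≤ n_f < n_i ≤ 7 and compute λ = 1240 / [13.6·4·(1/n_f² − 1/n_i²)].
Lines falling in [492, 714] nm: 7→4 (541.5 nm), 6→4 (656.5 nm).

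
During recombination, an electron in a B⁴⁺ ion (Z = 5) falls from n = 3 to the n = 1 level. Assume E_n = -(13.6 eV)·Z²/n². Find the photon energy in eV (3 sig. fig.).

The Bohr energies scale as Z², so for Z = 5: E_n = −340.0/n² eV.
E_3 = −340.0/9 = −37.78 eV and E_1 = −340.0/1 = −340.0 eV.
The photon energy is |E_3 − E_1| = 302 eV.

302 eV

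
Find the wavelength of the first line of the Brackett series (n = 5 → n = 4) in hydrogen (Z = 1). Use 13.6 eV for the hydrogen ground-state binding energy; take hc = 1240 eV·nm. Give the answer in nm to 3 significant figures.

The Brackett series terminates on n_f = 4; the first line has n_i = 4+1 = 5.
ΔE = 13.60 × (1/4² − 1/5²) = 0.3060 eV.
λ = 1240 / 0.3060 = 4050 nm.

4050 nm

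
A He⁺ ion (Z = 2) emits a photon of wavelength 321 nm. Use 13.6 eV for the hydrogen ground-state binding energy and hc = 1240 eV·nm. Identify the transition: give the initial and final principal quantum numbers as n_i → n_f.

The photon energy is ΔE = hc/λ = 1240 / 321 = 3.863 eV.
With Z = 2, ΔE = 54.40 × (1/n_f² − 1/n_i²), so 1/n_f² − 1/n_i² = 0.07101.
Trying n_f = 3 gives 1/n_i² = 0.04010, i.e. n_i ≈ 5; this pair matches.

n_i = 5, n_f = 3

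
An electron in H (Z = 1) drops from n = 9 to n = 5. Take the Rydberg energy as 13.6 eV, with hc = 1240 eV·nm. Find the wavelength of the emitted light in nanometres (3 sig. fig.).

3300 nm

ΔE = 13.60 × (1/5² − 1/9²) = 13.60 × 0.02765 = 0.3761 eV.
λ = hc/ΔE = 1240 / 0.3761 = 3300 nm.
This line belongs to the Pfund series.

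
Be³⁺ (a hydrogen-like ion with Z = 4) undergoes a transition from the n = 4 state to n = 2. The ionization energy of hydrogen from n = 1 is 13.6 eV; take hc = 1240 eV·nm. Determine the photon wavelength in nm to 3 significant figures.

For Z = 4 the level energies scale as Z², so the effective Rydberg energy is 13.6 × 16 = 217.6 eV.
ΔE = 217.6 × (1/2² − 1/4²) = 217.6 × 0.1875 = 40.80 eV.
λ = hc/ΔE = 1240 / 40.80 = 30.4 nm.

30.4 nm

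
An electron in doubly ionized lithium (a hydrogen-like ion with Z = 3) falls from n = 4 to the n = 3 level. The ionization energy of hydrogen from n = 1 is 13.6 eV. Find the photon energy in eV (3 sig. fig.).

5.95 eV

The Bohr energies scale as Z², so for Z = 3: E_n = −122.4/n² eV.
E_4 = −122.4/16 = −7.650 eV and E_3 = −122.4/9 = −13.60 eV.
The photon energy is |E_4 − E_3| = 5.95 eV.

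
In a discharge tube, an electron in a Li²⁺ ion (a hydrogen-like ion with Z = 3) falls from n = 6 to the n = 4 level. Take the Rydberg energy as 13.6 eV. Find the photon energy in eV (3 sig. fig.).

The Bohr energies scale as Z², so for Z = 3: E_n = −122.4/n² eV.
E_6 = −122.4/36 = −3.400 eV and E_4 = −122.4/16 = −7.650 eV.
The photon energy is |E_6 − E_4| = 4.25 eV.

4.25 eV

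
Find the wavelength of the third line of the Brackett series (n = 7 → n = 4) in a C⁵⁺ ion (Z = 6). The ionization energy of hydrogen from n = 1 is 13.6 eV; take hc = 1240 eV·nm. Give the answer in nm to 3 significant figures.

60.2 nm

The Brackett series terminates on n_f = 4; the third line has n_i = 4+3 = 7.
ΔE = 489.6 × (1/4² − 1/7²) = 20.61 eV.
λ = 1240 / 20.61 = 60.2 nm.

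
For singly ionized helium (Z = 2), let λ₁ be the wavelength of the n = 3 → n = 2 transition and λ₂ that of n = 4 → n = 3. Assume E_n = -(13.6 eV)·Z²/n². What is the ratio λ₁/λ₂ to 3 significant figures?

0.350

λ ∝ 1/ΔE ∝ 1/(1/n_f² − 1/n_i²), and the Z² and hc factors cancel in the ratio.
λ₁/λ₂ = (1/3² − 1/4²)/(1/2² − 1/3²) = 0.04861/0.1389 = 0.350.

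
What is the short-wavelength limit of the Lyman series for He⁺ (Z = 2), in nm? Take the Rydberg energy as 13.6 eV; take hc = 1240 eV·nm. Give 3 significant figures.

The Lyman series has lower level n_f = 1; the series limit corresponds to n_i → ∞.
ΔE_max = 13.6 × 4 / 1² = 54.40 eV.
λ_min = 1240 / 54.40 = 22.8 nm.

22.8 nm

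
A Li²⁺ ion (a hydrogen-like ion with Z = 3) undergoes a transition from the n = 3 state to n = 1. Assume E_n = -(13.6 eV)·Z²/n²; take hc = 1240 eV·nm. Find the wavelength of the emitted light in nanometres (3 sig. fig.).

11.4 nm

For Z = 3 the level energies scale as Z², so the effective Rydberg energy is 13.6 × 9 = 122.4 eV.
ΔE = 122.4 × (1/1² − 1/3²) = 122.4 × 0.8889 = 108.8 eV.
λ = hc/ΔE = 1240 / 108.8 = 11.4 nm.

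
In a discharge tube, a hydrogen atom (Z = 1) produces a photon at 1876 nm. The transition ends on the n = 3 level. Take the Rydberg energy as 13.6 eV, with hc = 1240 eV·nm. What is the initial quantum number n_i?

n_i = 4

The photon energy is ΔE = hc/λ = 1240 / 1876 = 0.6610 eV.
With Z = 1, ΔE = 13.60 × (1/n_f² − 1/n_i²), so 1/n_f² − 1/n_i² = 0.04860.
With n_f = 3: 1/n_i² = 1/9 − 0.04860 = 0.06251, so n_i ≈ 4.00.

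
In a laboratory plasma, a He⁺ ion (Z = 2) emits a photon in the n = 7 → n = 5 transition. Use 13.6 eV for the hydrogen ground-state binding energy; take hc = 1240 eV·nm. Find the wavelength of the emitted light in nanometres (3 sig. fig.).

For Z = 2 the level energies scale as Z², so the effective Rydberg energy is 13.6 × 4 = 54.40 eV.
ΔE = 54.40 × (1/5² − 1/7²) = 54.40 × 0.01959 = 1.066 eV.
λ = hc/ΔE = 1240 / 1.066 = 1160 nm.

1160 nm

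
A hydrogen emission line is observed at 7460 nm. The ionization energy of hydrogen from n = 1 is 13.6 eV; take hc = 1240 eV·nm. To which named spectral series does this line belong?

Pfund

ΔE = 1240/7460 = 0.1662 eV.
This matches 13.6 × (1/5² − 1/6²), so n_f = 5: the Pfund series.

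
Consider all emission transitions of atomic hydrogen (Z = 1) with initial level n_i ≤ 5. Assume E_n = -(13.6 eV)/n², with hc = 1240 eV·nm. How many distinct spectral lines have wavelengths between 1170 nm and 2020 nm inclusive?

2

Enumerate all n_i → n_f pairs with 1 ≤ n_f < n_i ≤ 5 and compute λ = 1240 / [13.6·1·(1/n_f² − 1/n_i²)].
Lines falling in [1170, 2020] nm: 5→3 (1282 nm), 4→3 (1876 nm).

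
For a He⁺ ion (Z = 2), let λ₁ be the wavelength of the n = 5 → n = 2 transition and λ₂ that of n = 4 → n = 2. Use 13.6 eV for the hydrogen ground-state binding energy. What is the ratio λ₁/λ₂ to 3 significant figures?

0.893

λ ∝ 1/ΔE ∝ 1/(1/n_f² − 1/n_i²), and the Z² and hc factors cancel in the ratio.
λ₁/λ₂ = (1/2² − 1/4²)/(1/2² − 1/5²) = 0.1875/0.2100 = 0.893.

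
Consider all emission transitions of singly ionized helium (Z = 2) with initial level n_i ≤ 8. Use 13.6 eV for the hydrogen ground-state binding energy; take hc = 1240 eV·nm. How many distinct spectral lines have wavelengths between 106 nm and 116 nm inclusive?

Enumerate all n_i → n_f pairs with 1 ≤ n_f < n_i ≤ 8 and compute λ = 1240 / [13.6·4·(1/n_f² − 1/n_i²)].
Lines falling in [106, 116] nm: 5→2 (108.5 nm).

1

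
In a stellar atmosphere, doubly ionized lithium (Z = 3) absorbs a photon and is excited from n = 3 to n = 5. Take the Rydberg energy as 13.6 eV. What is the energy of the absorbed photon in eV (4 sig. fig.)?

8.704 eV

The Bohr energies scale as Z², so for Z = 3: E_n = −122.4/n² eV.
E_5 = −122.4/25 = −4.896 eV and E_3 = −122.4/9 = −13.60 eV.
The photon energy is |E_5 − E_3| = 8.704 eV.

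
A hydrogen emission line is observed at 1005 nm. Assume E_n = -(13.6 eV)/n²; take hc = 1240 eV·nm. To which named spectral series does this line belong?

ΔE = 1240/1005 = 1.234 eV.
This matches 13.6 × (1/3² − 1/7²), so n_f = 3: the Paschen series.

Paschen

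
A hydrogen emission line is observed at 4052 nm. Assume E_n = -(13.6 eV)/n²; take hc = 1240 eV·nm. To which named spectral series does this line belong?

ΔE = 1240/4052 = 0.3060 eV.
This matches 13.6 × (1/4² − 1/5²), so n_f = 4: the Brackett series.

Brackett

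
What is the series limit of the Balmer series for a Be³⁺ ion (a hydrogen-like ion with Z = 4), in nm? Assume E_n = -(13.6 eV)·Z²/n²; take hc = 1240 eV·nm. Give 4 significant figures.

The Balmer series has lower level n_f = 2; the series limit corresponds to n_i → ∞.
ΔE_max = 13.6 × 16 / 2² = 54.40 eV.
λ_min = 1240 / 54.40 = 22.79 nm.

22.79 nm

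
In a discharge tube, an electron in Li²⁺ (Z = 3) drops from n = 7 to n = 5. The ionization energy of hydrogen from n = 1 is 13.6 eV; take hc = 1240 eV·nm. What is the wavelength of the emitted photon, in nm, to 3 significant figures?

517 nm

For Z = 3 the level energies scale as Z², so the effective Rydberg energy is 13.6 × 9 = 122.4 eV.
ΔE = 122.4 × (1/5² − 1/7²) = 122.4 × 0.01959 = 2.398 eV.
λ = hc/ΔE = 1240 / 2.398 = 517 nm.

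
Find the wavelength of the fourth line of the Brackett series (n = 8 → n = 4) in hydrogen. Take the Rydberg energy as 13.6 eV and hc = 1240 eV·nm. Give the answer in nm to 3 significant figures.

1950 nm

The Brackett series terminates on n_f = 4; the fourth line has n_i = 4+4 = 8.
ΔE = 13.60 × (1/4² − 1/8²) = 0.6375 eV.
λ = 1240 / 0.6375 = 1950 nm.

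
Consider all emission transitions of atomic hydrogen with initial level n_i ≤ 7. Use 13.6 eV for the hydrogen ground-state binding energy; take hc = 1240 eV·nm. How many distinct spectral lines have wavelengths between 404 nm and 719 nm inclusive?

4

Enumerate all n_i → n_f pairs with 1 ≤ n_f < n_i ≤ 7 and compute λ = 1240 / [13.6·1·(1/n_f² − 1/n_i²)].
Lines falling in [404, 719] nm: 6→2 (410.3 nm), 5→2 (434.2 nm), 4→2 (486.3 nm), 3→2 (656.5 nm).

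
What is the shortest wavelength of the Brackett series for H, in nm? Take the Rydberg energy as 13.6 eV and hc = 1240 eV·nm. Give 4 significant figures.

1459 nm

The Brackett series has lower level n_f = 4; the series limit corresponds to n_i → ∞.
ΔE_max = 13.6 × 1 / 4² = 0.8500 eV.
λ_min = 1240 / 0.8500 = 1459 nm.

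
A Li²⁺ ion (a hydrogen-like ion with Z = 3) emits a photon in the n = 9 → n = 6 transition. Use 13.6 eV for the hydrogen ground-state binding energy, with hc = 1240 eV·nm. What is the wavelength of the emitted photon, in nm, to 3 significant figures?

656 nm

For Z = 3 the level energies scale as Z², so the effective Rydberg energy is 13.6 × 9 = 122.4 eV.
ΔE = 122.4 × (1/6² − 1/9²) = 122.4 × 0.01543 = 1.889 eV.
λ = hc/ΔE = 1240 / 1.889 = 656 nm.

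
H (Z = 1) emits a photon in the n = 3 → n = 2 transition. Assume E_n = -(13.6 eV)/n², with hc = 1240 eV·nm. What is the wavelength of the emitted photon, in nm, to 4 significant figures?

656.5 nm

ΔE = 13.60 × (1/2² − 1/3²) = 13.60 × 0.1389 = 1.889 eV.
λ = hc/ΔE = 1240 / 1.889 = 656.5 nm.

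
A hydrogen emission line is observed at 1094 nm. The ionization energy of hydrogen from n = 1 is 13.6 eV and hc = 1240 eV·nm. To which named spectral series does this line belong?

ΔE = 1240/1094 = 1.133 eV.
This matches 13.6 × (1/3² − 1/6²), so n_f = 3: the Paschen series.

Paschen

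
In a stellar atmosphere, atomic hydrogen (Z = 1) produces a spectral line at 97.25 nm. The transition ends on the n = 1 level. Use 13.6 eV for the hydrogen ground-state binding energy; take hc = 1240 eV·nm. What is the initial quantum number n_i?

The photon energy is ΔE = hc/λ = 1240 / 97.25 = 12.75 eV.
With Z = 1, ΔE = 13.60 × (1/n_f² − 1/n_i²), so 1/n_f² − 1/n_i² = 0.9375.
With n_f = 1: 1/n_i² = 1/1 − 0.9375 = 0.06245, so n_i ≈ 4.00.

n_i = 4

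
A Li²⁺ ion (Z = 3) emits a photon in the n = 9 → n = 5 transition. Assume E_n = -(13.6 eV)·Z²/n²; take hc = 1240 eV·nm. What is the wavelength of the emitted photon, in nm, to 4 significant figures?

For Z = 3 the level energies scale as Z², so the effective Rydberg energy is 13.6 × 9 = 122.4 eV.
ΔE = 122.4 × (1/5² − 1/9²) = 122.4 × 0.02765 = 3.385 eV.
λ = hc/ΔE = 1240 / 3.385 = 366.3 nm.

366.3 nm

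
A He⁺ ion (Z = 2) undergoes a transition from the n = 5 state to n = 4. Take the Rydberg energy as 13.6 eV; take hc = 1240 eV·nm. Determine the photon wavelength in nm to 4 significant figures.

1013 nm

For Z = 2 the level energies scale as Z², so the effective Rydberg energy is 13.6 × 4 = 54.40 eV.
ΔE = 54.40 × (1/4² − 1/5²) = 54.40 × 0.02250 = 1.224 eV.
λ = hc/ΔE = 1240 / 1.224 = 1013 nm.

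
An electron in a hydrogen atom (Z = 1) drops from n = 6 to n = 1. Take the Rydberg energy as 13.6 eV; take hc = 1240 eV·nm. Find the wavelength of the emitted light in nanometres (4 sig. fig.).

ΔE = 13.60 × (1/1² − 1/6²) = 13.60 × 0.9722 = 13.22 eV.
λ = hc/ΔE = 1240 / 13.22 = 93.78 nm.

93.78 nm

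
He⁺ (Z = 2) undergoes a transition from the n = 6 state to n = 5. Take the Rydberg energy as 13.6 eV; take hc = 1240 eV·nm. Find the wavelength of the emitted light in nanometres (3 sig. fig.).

For Z = 2 the level energies scale as Z², so the effective Rydberg energy is 13.6 × 4 = 54.40 eV.
ΔE = 54.40 × (1/5² − 1/6²) = 54.40 × 0.01222 = 0.6649 eV.
λ = hc/ΔE = 1240 / 0.6649 = 1860 nm.

1860 nm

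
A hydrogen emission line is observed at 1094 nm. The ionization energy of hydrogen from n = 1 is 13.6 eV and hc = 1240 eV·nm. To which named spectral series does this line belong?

ΔE = 1240/1094 = 1.133 eV.
This matches 13.6 × (1/3² − 1/6²), so n_f = 3: the Paschen series.

Paschen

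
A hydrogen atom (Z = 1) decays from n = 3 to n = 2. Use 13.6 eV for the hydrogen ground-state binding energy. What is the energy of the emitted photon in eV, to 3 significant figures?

E_3 = −13.60/9 = −1.511 eV and E_2 = −13.60/4 = −3.400 eV.
The photon energy is |E_3 − E_2| = 1.89 eV.

1.89 eV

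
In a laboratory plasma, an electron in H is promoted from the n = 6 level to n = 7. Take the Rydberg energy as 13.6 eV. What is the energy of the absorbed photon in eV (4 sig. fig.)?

E_7 = −13.60/49 = −0.2776 eV and E_6 = −13.60/36 = −0.3778 eV.
The photon energy is |E_7 − E_6| = 0.1002 eV.

0.1002 eV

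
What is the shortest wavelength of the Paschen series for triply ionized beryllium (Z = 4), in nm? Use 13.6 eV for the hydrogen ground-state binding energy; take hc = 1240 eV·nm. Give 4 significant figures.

51.29 nm

The Paschen series has lower level n_f = 3; the series limit corresponds to n_i → ∞.
ΔE_max = 13.6 × 16 / 3² = 24.18 eV.
λ_min = 1240 / 24.18 = 51.29 nm.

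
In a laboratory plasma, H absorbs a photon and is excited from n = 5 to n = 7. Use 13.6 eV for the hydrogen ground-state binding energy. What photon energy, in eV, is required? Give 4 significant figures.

E_7 = −13.60/49 = −0.2776 eV and E_5 = −13.60/25 = −0.5440 eV.
The photon energy is |E_7 − E_5| = 0.2664 eV.

0.2664 eV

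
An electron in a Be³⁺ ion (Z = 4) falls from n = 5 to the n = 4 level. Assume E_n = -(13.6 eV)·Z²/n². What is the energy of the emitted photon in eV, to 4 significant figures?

4.896 eV

The Bohr energies scale as Z², so for Z = 4: E_n = −217.6/n² eV.
E_5 = −217.6/25 = −8.704 eV and E_4 = −217.6/16 = −13.60 eV.
The photon energy is |E_5 − E_4| = 4.896 eV.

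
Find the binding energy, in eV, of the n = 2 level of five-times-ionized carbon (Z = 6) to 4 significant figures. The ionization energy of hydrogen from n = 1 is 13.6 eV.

122.4 eV

E_n = −13.6 Z²/n² = −489.6/n² eV for Z = 6.
E_2 = −489.6/4 = −122.4 eV, so ionization (to E = 0) requires 122.4 eV.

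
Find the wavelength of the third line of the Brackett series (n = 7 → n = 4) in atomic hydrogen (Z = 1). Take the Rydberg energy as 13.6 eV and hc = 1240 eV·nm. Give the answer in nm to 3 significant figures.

The Brackett series terminates on n_f = 4; the third line has n_i = 4+3 = 7.
ΔE = 13.60 × (1/4² − 1/7²) = 0.5724 eV.
λ = 1240 / 0.5724 = 2170 nm.

2170 nm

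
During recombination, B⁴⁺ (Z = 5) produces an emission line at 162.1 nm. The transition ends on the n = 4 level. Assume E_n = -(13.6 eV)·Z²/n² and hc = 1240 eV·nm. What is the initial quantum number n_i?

The photon energy is ΔE = hc/λ = 1240 / 162.1 = 7.650 eV.
With Z = 5, ΔE = 340.0 × (1/n_f² − 1/n_i²), so 1/n_f² − 1/n_i² = 0.02250.
With n_f = 4: 1/n_i² = 1/16 − 0.02250 = 0.04000, so n_i ≈ 5.00.

n_i = 5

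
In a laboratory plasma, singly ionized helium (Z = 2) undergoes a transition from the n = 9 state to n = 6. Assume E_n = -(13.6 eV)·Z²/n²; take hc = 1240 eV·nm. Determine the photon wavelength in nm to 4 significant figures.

For Z = 2 the level energies scale as Z², so the effective Rydberg energy is 13.6 × 4 = 54.40 eV.
ΔE = 54.40 × (1/6² − 1/9²) = 54.40 × 0.01543 = 0.8395 eV.
λ = hc/ΔE = 1240 / 0.8395 = 1477 nm.

1477 nm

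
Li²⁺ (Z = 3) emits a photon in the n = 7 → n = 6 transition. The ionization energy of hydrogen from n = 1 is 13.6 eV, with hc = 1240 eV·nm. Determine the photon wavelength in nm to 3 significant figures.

1370 nm

For Z = 3 the level energies scale as Z², so the effective Rydberg energy is 13.6 × 9 = 122.4 eV.
ΔE = 122.4 × (1/6² − 1/7²) = 122.4 × 0.007370 = 0.9020 eV.
λ = hc/ΔE = 1240 / 0.9020 = 1370 nm.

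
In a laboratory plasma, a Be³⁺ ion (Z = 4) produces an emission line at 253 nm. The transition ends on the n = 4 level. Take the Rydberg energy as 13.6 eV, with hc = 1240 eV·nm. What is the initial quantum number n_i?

The photon energy is ΔE = hc/λ = 1240 / 253 = 4.901 eV.
With Z = 4, ΔE = 217.6 × (1/n_f² − 1/n_i²), so 1/n_f² − 1/n_i² = 0.02252.
With n_f = 4: 1/n_i² = 1/16 − 0.02252 = 0.03998, so n_i ≈ 5.00.

n_i = 5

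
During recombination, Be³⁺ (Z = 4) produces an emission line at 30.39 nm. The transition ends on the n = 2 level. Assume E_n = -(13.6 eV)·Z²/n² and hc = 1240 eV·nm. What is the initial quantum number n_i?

The photon energy is ΔE = hc/λ = 1240 / 30.39 = 40.80 eV.
With Z = 4, ΔE = 217.6 × (1/n_f² − 1/n_i²), so 1/n_f² − 1/n_i² = 0.1875.
With n_f = 2: 1/n_i² = 1/4 − 0.1875 = 0.06249, so n_i ≈ 4.00.

n_i = 4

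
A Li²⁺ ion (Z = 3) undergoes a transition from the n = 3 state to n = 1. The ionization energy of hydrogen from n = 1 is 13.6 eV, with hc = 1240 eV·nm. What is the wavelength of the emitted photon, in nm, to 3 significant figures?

For Z = 3 the level energies scale as Z², so the effective Rydberg energy is 13.6 × 9 = 122.4 eV.
ΔE = 122.4 × (1/1² − 1/3²) = 122.4 × 0.8889 = 108.8 eV.
λ = hc/ΔE = 1240 / 108.8 = 11.4 nm.

11.4 nm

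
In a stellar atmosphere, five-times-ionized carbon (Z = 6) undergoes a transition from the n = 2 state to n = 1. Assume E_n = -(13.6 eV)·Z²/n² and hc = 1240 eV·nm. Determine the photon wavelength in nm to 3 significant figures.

For Z = 6 the level energies scale as Z², so the effective Rydberg energy is 13.6 × 36 = 489.6 eV.
ΔE = 489.6 × (1/1² − 1/2²) = 489.6 × 0.7500 = 367.2 eV.
λ = hc/ΔE = 1240 / 367.2 = 3.38 nm.

3.38 nm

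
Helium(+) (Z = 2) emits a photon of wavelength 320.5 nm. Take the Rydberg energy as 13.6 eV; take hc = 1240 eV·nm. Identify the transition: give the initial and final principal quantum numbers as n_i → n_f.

The photon energy is ΔE = hc/λ = 1240 / 320.5 = 3.869 eV.
With Z = 2, ΔE = 54.40 × (1/n_f² − 1/n_i²), so 1/n_f² − 1/n_i² = 0.07112.
Trying n_f = 3 gives 1/n_i² = 0.03999, i.e. n_i ≈ 5; this pair matches.

n_i = 5, n_f = 3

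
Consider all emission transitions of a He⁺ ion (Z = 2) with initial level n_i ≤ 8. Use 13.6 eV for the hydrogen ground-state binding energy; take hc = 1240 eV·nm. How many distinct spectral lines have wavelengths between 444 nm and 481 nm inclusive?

1

Enumerate all n_i → n_f pairs with 1 ≤ n_f < n_i ≤ 8 and compute λ = 1240 / [13.6·4·(1/n_f² − 1/n_i²)].
Lines falling in [444, 481] nm: 4→3 (468.9 nm).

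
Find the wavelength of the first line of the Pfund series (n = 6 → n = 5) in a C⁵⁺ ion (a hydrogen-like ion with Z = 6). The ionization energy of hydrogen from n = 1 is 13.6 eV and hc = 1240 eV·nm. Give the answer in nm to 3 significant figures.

207 nm

The Pfund series terminates on n_f = 5; the first line has n_i = 5+1 = 6.
ΔE = 489.6 × (1/5² − 1/6²) = 5.984 eV.
λ = 1240 / 5.984 = 207 nm.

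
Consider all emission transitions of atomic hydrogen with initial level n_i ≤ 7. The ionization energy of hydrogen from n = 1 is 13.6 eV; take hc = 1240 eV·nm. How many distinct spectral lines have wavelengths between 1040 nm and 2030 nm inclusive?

Enumerate all n_i → n_f pairs with 1 ≤ n_f < n_i ≤ 7 and compute λ = 1240 / [13.6·1·(1/n_f² − 1/n_i²)].
Lines falling in [1040, 2030] nm: 6→3 (1094 nm), 5→3 (1282 nm), 4→3 (1876 nm).

3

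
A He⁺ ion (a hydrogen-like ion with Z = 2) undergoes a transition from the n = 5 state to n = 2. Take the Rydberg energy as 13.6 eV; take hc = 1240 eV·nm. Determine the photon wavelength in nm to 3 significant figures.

109 nm

For Z = 2 the level energies scale as Z², so the effective Rydberg energy is 13.6 × 4 = 54.40 eV.
ΔE = 54.40 × (1/2² − 1/5²) = 54.40 × 0.2100 = 11.42 eV.
λ = hc/ΔE = 1240 / 11.42 = 109 nm.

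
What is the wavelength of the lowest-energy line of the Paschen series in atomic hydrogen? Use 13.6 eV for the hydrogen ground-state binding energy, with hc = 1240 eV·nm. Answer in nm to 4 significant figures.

1876 nm

The Paschen series terminates on n_f = 3; the first line has n_i = 3+1 = 4.
ΔE = 13.60 × (1/3² − 1/4²) = 0.6611 eV.
λ = 1240 / 0.6611 = 1876 nm.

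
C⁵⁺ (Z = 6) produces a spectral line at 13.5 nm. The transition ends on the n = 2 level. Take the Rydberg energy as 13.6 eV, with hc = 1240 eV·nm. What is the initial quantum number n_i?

The photon energy is ΔE = hc/λ = 1240 / 13.5 = 91.85 eV.
With Z = 6, ΔE = 489.6 × (1/n_f² − 1/n_i²), so 1/n_f² − 1/n_i² = 0.1876.
With n_f = 2: 1/n_i² = 1/4 − 0.1876 = 0.06239, so n_i ≈ 4.00.

n_i = 4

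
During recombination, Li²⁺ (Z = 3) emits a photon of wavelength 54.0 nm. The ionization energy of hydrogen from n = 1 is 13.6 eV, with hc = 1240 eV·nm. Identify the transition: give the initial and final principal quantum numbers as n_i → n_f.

The photon energy is ΔE = hc/λ = 1240 / 54.0 = 22.96 eV.
With Z = 3, ΔE = 122.4 × (1/n_f² − 1/n_i²), so 1/n_f² − 1/n_i² = 0.1876.
Trying n_f = 2 gives 1/n_i² = 0.06239, i.e. n_i ≈ 4; this pair matches.

n_i = 4, n_f = 2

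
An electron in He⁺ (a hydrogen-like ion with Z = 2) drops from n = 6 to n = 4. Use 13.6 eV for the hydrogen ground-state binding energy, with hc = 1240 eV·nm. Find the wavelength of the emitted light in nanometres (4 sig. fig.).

656.5 nm

For Z = 2 the level energies scale as Z², so the effective Rydberg energy is 13.6 × 4 = 54.40 eV.
ΔE = 54.40 × (1/4² − 1/6²) = 54.40 × 0.03472 = 1.889 eV.
λ = hc/ΔE = 1240 / 1.889 = 656.5 nm.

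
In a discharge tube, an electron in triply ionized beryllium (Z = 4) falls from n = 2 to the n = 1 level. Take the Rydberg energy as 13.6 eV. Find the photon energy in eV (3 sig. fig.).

163 eV

The Bohr energies scale as Z², so for Z = 4: E_n = −217.6/n² eV.
E_2 = −217.6/4 = −54.40 eV and E_1 = −217.6/1 = −217.6 eV.
The photon energy is |E_2 − E_1| = 163 eV.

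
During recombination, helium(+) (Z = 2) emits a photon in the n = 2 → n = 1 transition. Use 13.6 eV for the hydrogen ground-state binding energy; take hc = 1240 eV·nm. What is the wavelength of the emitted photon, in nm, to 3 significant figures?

30.4 nm

For Z = 2 the level energies scale as Z², so the effective Rydberg energy is 13.6 × 4 = 54.40 eV.
ΔE = 54.40 × (1/1² − 1/2²) = 54.40 × 0.7500 = 40.80 eV.
λ = hc/ΔE = 1240 / 40.80 = 30.4 nm.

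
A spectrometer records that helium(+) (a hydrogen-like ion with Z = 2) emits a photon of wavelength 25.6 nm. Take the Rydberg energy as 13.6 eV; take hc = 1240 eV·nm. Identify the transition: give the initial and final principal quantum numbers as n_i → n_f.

n_i = 3, n_f = 1

The photon energy is ΔE = hc/λ = 1240 / 25.6 = 48.44 eV.
With Z = 2, ΔE = 54.40 × (1/n_f² − 1/n_i²), so 1/n_f² − 1/n_i² = 0.8904.
Trying n_f = 1 gives 1/n_i² = 0.1096, i.e. n_i ≈ 3; this pair matches.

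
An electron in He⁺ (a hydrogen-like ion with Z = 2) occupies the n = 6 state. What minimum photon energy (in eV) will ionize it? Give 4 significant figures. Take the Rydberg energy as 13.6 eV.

1.511 eV

E_n = −13.6 Z²/n² = −54.40/n² eV for Z = 2.
E_6 = −54.40/36 = −1.511 eV, so ionization (to E = 0) requires 1.511 eV.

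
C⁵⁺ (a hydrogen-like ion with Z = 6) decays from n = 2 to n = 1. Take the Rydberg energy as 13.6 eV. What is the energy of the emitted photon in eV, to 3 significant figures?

367 eV

The Bohr energies scale as Z², so for Z = 6: E_n = −489.6/n² eV.
E_2 = −489.6/4 = −122.4 eV and E_1 = −489.6/1 = −489.6 eV.
The photon energy is |E_2 − E_1| = 367 eV.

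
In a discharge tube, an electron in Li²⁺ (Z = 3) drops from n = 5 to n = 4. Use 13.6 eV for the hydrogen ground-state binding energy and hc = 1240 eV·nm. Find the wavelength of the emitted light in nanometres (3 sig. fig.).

For Z = 3 the level energies scale as Z², so the effective Rydberg energy is 13.6 × 9 = 122.4 eV.
ΔE = 122.4 × (1/4² − 1/5²) = 122.4 × 0.02250 = 2.754 eV.
λ = hc/ΔE = 1240 / 2.754 = 450 nm.

450 nm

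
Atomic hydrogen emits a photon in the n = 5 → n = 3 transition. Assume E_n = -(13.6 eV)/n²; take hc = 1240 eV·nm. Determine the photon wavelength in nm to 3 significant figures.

1280 nm

ΔE = 13.60 × (1/3² − 1/5²) = 13.60 × 0.07111 = 0.9671 eV.
λ = hc/ΔE = 1240 / 0.9671 = 1280 nm.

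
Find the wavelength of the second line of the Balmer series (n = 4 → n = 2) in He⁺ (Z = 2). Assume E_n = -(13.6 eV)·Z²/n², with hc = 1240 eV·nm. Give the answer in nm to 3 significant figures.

The Balmer series terminates on n_f = 2; the second line has n_i = 2+2 = 4.
ΔE = 54.40 × (1/2² − 1/4²) = 10.20 eV.
λ = 1240 / 10.20 = 122 nm.

122 nm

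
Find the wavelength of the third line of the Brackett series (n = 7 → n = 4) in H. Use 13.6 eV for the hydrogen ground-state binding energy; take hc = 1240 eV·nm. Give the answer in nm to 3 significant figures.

The Brackett series terminates on n_f = 4; the third line has n_i = 4+3 = 7.
ΔE = 13.60 × (1/4² − 1/7²) = 0.5724 eV.
λ = 1240 / 0.5724 = 2170 nm.

2170 nm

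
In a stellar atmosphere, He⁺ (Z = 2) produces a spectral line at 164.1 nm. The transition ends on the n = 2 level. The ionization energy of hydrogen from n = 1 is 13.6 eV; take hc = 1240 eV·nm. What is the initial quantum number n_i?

The photon energy is ΔE = hc/λ = 1240 / 164.1 = 7.556 eV.
With Z = 2, ΔE = 54.40 × (1/n_f² − 1/n_i²), so 1/n_f² − 1/n_i² = 0.1389.
With n_f = 2: 1/n_i² = 1/4 − 0.1389 = 0.1111, so n_i ≈ 3.00.

n_i = 3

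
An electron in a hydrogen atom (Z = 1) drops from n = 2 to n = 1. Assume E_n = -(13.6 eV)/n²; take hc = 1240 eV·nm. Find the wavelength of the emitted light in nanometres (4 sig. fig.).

121.6 nm

ΔE = 13.60 × (1/1² − 1/2²) = 13.60 × 0.7500 = 10.20 eV.
λ = hc/ΔE = 1240 / 10.20 = 121.6 nm.
This line belongs to the Lyman series.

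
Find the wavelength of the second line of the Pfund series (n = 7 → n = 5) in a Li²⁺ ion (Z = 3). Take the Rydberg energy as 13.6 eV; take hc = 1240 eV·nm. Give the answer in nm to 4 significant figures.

517.1 nm

The Pfund series terminates on n_f = 5; the second line has n_i = 5+2 = 7.
ΔE = 122.4 × (1/5² − 1/7²) = 2.398 eV.
λ = 1240 / 2.398 = 517.1 nm.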